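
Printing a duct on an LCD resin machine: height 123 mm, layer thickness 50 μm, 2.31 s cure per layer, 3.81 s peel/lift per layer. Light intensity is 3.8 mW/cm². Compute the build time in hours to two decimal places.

4.18 hours

Layer count = ceil(123 / 0.05) = 2460.
Each layer takes = 2.31 + 3.81, so 6.12 s.
Build time: 2460 × 6.12 s = 15055.2 s, i.e. 4.18 hours.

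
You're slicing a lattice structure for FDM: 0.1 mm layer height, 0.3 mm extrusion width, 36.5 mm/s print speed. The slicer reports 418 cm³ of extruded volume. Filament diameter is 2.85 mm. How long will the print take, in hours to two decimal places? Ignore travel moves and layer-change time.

Bead cross-section = 0.1 × 0.3 = 0.03 mm².
Total extruded path = 418000/0.03 = 13933333.3 mm.
Print-move time = 13933333.3 / 36.5 = 381735.2 s.
In the requested units: 381735.2 s = 106.04 hours.

106.04 hours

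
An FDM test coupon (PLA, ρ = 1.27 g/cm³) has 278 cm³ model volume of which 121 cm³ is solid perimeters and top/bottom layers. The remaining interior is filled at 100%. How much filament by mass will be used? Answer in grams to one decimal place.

353.1 g

Infill region = 278 − 121, so 157 cm³.
Infill deposited: 1.00 × 157 → 157 cm³.
Total extruded: 121 + 157 → 278 cm³.
Mass = 278 × 1.27, so 353.06 g.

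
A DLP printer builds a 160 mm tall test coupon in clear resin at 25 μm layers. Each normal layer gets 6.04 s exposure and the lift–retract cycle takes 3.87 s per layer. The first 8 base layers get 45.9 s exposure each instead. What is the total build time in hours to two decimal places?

Layers = ⌈160/0.025⌉ = 6400.
Base layers = 8 × (45.9 + 3.87), so 398.16 s.
Regular layers = 6392 × (6.04 + 3.87) = 63344.72 s.
Sum: 398.16 + 63344.72 = 63742.88 s → 17.71 hours.

17.71 hours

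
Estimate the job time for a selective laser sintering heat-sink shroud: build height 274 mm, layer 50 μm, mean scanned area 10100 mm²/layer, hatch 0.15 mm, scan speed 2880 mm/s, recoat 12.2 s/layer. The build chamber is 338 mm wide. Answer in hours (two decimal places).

54.16 hours

Layer count = ceil(274 / 0.05) = 5480.
Per-layer scan distance: 10100 / 0.15 → 67333.3 mm.
Scan time per layer = 67333.3 / 2880, so 23.3796 s.
Time per layer = 23.3796 + 12.2 = 35.5796 s.
5480 layers × 35.5796 s/layer = 194976.208 s, i.e. 54.16 hours.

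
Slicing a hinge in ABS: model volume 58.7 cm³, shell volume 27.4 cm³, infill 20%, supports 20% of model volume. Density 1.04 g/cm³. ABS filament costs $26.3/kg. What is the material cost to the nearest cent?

Volume inside the shell = 58.7 − 27.4, so 31.3 cm³.
Infill volume: 0.20 × 31.3 → 6.26 cm³.
Support = 0.20 × 58.7 = 11.74 cm³.
Total printed volume = 27.4 + 6.26 + 11.74, so 45.4 cm³.
Mass = 45.4 × 1.04 = 47.216 g.
Cost = 47.216 g / 1000 × $26.3/kg = $1.24.

$1.24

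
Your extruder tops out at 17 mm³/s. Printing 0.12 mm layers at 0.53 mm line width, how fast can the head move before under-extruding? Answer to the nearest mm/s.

267 mm/s

Bead cross-section = 0.12 × 0.53 = 0.0636 mm².
Max speed = 17 / 0.0636 = 267.30 ≈ 267 mm/s.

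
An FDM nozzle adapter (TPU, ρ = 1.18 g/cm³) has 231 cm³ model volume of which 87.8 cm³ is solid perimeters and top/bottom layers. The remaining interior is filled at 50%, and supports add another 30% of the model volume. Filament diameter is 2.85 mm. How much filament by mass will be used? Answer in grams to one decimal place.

Infill region = 231 − 87.8 = 143.2 cm³.
Deposited infill = 0.50 × 143.2 = 71.6 cm³.
Support = 0.30 × 231, so 69.3 cm³.
Total printed volume = 87.8 + 71.6 + 69.3 = 228.7 cm³.
Mass: 228.7 × 1.18 → 269.866 g.

269.9 g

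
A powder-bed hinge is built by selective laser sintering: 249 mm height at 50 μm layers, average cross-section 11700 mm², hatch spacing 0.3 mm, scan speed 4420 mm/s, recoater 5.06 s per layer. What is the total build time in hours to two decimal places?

Layers = ⌈249/0.05⌉ = 4980.
Scan path per layer = 11700 / 0.3 = 39000 mm.
Scan time per layer = 39000 / 4420, so 8.8235 s.
Time per layer = 8.8235 + 5.06, so 13.8835 s.
4980 layers × 13.8835 s/layer = 69139.83 s, i.e. 19.21 hours.

19.21 hours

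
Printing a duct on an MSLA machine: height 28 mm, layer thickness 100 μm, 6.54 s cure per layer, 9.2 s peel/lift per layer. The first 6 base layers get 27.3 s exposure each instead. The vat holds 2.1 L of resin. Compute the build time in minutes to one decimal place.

75.5 minutes

Layer count = ceil(28 / 0.1) = 280.
Bottom layers = 6 × (27.3 + 9.2), so 219 s.
Regular layers = 274 × (6.54 + 9.2) = 4312.76 s.
Sum: 219 + 4312.76 = 4531.76 s → 75.5 minutes.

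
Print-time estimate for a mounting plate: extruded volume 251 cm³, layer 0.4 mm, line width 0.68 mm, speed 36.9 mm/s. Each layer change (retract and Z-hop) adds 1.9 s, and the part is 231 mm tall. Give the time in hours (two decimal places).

7.25 hours

Bead cross-section = 0.4 × 0.68 = 0.272 mm².
Path length: 251000 mm³ / 0.272 mm² → 922794.1 mm.
Print-move time = 922794.1 / 36.9, so 25008 s.
Layers = ⌈231/0.4⌉ = 578.
Layer-change overhead: 578 × 1.9 → 1098.2 s.
Total = 25008 + 1098.2 = 26106.2 s = 7.25 hours.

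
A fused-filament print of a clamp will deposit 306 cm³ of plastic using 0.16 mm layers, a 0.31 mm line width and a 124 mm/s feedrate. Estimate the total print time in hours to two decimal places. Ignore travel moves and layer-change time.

13.82 hours

Extrusion cross-section = 0.16 × 0.31 = 0.0496 mm².
Total extruded path = 306000/0.0496 = 6169354.8 mm.
Extrusion time = 6169354.8 / 124 = 49752.9 s.
That's 49752.9 s → 13.82 hours.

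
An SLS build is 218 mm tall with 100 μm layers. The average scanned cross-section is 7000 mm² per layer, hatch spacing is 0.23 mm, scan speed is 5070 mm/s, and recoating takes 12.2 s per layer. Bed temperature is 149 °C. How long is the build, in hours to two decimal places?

Number of layers: 218 / 0.1 → 2180 (rounded up).
Per-layer scan distance: 7000 / 0.23 → 30434.8 mm.
Scan time per layer = 30434.8 / 5070 = 6.0029 s.
Layer cycle = 6.0029 + 12.2, so 18.2029 s.
Build time = 2180 × 18.2029 = 39682.322 s = 11.02 hours.

11.02 hours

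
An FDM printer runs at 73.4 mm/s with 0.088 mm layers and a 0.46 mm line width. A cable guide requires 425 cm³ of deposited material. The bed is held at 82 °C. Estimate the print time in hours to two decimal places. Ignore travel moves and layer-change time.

Line area = 0.088 × 0.46, so 0.04048 mm².
Path length: 425000 mm³ / 0.04048 mm² → 10499011.9 mm.
Time extruding = 10499011.9 / 73.4 = 143038.3 s.
That's 143038.3 s → 39.73 hours.

39.73 hours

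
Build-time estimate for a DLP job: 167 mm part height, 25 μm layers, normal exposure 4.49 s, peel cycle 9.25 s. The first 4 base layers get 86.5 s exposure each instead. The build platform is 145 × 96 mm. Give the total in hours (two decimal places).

25.59 hours

Layer count = ceil(167 / 0.025) = 6680.
Base layers = 4 × (86.5 + 9.25) = 383 s.
Remaining layers = 6676 × (4.49 + 9.25) = 91728.24 s.
Total = 383 + 91728.24 = 92111.24 s = 25.59 hours.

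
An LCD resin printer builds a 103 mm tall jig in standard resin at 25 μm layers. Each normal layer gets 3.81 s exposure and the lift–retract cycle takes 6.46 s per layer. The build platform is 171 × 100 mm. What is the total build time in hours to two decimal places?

11.75 hours

Layers = ⌈103/0.025⌉ = 4120.
Per-layer time: 3.81 + 6.46 → 10.27 s.
Total = 4120 × 10.27 = 42312.4 s = 11.75 hours.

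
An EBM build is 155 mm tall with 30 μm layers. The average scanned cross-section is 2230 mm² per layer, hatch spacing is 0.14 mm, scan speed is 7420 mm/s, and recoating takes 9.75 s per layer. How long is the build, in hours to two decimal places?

17.08 hours

Layers = ⌈155/0.03⌉ = 5167.
Scan path per layer: 2230 / 0.14 → 15928.6 mm.
Beam time per layer: 15928.6 / 7420 → 2.1467 s.
Time per layer: 2.1467 + 9.75 → 11.8967 s.
5167 layers × 11.8967 s/layer = 61470.2489 s, i.e. 17.08 hours.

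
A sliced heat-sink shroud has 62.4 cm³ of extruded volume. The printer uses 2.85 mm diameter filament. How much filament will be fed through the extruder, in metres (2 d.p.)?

9.78 m

Cross-section of 2.85 mm filament: π·(2.85/2)² = 6.3794 mm².
Length = 62.4 cm³ / 6.3794 mm² = 62400 / 6.3794 = 9781.48 mm = 9.78 m.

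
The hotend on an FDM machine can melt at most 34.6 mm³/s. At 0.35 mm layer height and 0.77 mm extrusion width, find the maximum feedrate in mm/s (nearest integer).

128 mm/s

Extrusion cross-section: 0.35 × 0.77 → 0.2695 mm².
Max speed = 34.6 / 0.2695 = 128.39 ≈ 128 mm/s.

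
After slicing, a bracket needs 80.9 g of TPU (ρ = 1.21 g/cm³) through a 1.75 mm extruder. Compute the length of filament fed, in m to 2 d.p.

27.80 m

Volume = 80.9 g / 1.21 g·cm⁻³ = 66.8595 cm³ = 66859.5 mm³.
Filament cross-section = π × (1.75/2)² = 2.4053 mm².
L = V/A = 66859.5/2.4053 = 27796.74 mm → 27.80 m.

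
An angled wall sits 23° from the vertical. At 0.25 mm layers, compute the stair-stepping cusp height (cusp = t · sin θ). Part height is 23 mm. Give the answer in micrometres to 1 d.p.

h_c = t·sin θ = 0.25 × 0.3907 = 0.097675 mm (97.7 μm).

97.7 μm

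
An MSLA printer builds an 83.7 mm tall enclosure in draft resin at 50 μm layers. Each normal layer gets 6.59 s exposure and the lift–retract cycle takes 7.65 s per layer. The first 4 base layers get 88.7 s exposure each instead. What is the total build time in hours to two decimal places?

Layers = ⌈83.7/0.05⌉ = 1674.
Bottom layers = 4 × (88.7 + 7.65), so 385.4 s.
Remaining layers: 1670 × (6.59 + 7.65) → 23780.8 s.
Total = 385.4 + 23780.8 = 24166.2 s = 6.71 hours.

6.71 hours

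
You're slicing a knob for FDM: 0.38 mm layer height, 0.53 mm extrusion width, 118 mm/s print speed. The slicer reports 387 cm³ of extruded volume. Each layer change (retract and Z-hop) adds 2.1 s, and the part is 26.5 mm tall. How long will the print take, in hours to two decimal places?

Line area = 0.38 × 0.53 = 0.2014 mm².
Total extruded path = 387000/0.2014 = 1921549.2 mm.
Extrusion time = 1921549.2 / 118, so 16284.3 s.
Layers = ⌈26.5/0.38⌉ = 70.
Z-hop total: 70 × 2.1 → 147 s.
Total = 16284.3 + 147 = 16431.3 s = 4.56 hours.

4.56 hours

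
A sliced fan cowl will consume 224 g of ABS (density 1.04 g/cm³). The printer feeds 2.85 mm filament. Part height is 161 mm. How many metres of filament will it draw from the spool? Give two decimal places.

Extruded volume: 224/1.04 = 215.3846 cm³ (215384.6 mm³).
Filament cross-section = π × (2.85/2)² = 6.3794 mm².
Length = 215384.6 / 6.3794 = 33762.52 mm = 33.76 m.

33.76 m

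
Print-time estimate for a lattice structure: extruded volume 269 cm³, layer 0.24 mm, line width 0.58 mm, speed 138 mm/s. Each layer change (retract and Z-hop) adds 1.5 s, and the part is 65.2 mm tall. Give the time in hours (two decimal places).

Bead cross-section = 0.24 × 0.58, so 0.1392 mm².
Toolpath length = 269 cm³ / 0.1392 mm² = 269000 / 0.1392 = 1932471.3 mm.
Time extruding: 1932471.3 / 138 → 14003.4 s.
Number of layers: 65.2 / 0.24 → 272 (rounded up).
Z-hop total = 272 × 1.5 = 408 s.
Altogether 14003.4 + 408 = 14411.4 s, i.e. 4.00 hours.

4.00 hours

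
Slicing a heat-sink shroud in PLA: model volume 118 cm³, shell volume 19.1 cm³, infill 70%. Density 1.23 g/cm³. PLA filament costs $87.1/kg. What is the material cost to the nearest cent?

Volume inside the shell: 118 − 19.1 → 98.9 cm³.
Infill volume: 0.70 × 98.9 → 69.23 cm³.
Deposited volume = 19.1 + 69.23, so 88.33 cm³.
Mass: 88.33 × 1.23 → 108.6459 g.
Cost = 108.6459 g / 1000 × $87.1/kg = $9.46.

$9.46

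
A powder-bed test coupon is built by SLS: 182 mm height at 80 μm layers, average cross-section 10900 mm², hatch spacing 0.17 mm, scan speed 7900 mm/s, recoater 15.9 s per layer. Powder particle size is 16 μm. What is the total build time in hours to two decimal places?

15.18 hours

Number of layers: 182 / 0.08 → 2275 (rounded up).
Scan path per layer: 10900 / 0.17 → 64117.6 mm.
Laser time per layer = 64117.6 / 7900 = 8.1162 s.
Time per layer = 8.1162 + 15.9, so 24.0162 s.
Build time = 2275 × 24.0162 = 54636.855 s = 15.18 hours.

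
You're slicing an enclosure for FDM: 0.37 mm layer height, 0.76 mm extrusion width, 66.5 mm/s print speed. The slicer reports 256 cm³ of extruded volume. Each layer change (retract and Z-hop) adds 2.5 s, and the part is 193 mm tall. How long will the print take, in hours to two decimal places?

Line area: 0.37 × 0.76 → 0.2812 mm².
Toolpath length = 256 cm³ / 0.2812 mm² = 256000 / 0.2812 = 910384.1 mm.
Time extruding: 910384.1 / 66.5 → 13690 s.
Layer count = ceil(193 / 0.37) = 522.
Non-print overhead = 522 × 2.5 = 1305 s.
Total = 13690 + 1305 = 14995 s = 4.17 hours.

4.17 hours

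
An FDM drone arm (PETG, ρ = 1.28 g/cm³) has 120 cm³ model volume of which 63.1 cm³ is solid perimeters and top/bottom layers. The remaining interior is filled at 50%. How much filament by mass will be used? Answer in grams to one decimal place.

117.2 g

Volume inside the shell = 120 − 63.1, so 56.9 cm³.
Infill deposited: 0.50 × 56.9 → 28.45 cm³.
Total printed volume = 63.1 + 28.45 = 91.55 cm³.
Mass: 91.55 × 1.28 → 117.184 g.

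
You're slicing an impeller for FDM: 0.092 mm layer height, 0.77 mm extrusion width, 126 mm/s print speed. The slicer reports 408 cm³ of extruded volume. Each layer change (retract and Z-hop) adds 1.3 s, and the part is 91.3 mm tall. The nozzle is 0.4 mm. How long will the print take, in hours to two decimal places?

13.06 hours

Extrusion cross-section = 0.092 × 0.77 = 0.07084 mm².
Total extruded path = 408000/0.07084 = 5759457.9 mm.
Time extruding: 5759457.9 / 126 → 45710 s.
Number of layers: 91.3 / 0.092 → 993 (rounded up).
Z-hop total = 993 × 1.3, so 1290.9 s.
Altogether 45710 + 1290.9 = 47000.9 s, i.e. 13.06 hours.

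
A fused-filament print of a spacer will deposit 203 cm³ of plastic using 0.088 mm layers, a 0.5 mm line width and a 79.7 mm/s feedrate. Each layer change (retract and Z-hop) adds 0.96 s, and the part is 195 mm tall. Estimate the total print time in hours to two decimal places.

Bead cross-section = 0.088 × 0.5 = 0.044 mm².
Total extruded path = 203000/0.044 = 4613636.4 mm.
Extrusion time = 4613636.4 / 79.7 = 57887.5 s.
Number of layers: 195 / 0.088 → 2216 (rounded up).
Layer-change overhead = 2216 × 0.96 = 2127.36 s.
Total = 57887.5 + 2127.36 = 60014.86 s = 16.67 hours.

16.67 hours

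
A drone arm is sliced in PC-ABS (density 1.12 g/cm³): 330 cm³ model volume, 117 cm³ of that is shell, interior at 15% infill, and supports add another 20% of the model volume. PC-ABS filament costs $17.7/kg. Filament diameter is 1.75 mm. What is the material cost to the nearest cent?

$4.26

Volume inside the shell: 330 − 117 → 213 cm³.
Infill volume = 0.15 × 213, so 31.95 cm³.
Support = 0.20 × 330, so 66 cm³.
Total printed volume: 117 + 31.95 + 66 → 214.95 cm³.
Mass: 214.95 × 1.12 → 240.744 g.
Cost = 240.744 g / 1000 × $17.7/kg = $4.26.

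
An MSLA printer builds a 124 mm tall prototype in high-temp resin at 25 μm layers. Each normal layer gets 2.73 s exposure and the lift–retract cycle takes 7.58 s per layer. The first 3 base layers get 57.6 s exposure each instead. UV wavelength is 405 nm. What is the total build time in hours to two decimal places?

Layers = ⌈124/0.025⌉ = 4960.
Base layers = 3 × (57.6 + 7.58) = 195.54 s.
Remaining layers = 4957 × (2.73 + 7.58), so 51106.67 s.
Total = 195.54 + 51106.67 = 51302.21 s = 14.25 hours.

14.25 hours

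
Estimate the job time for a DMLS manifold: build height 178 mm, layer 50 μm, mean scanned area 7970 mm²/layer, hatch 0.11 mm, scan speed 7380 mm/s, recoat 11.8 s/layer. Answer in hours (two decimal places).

Layers = ⌈178/0.05⌉ = 3560.
Hatch length per layer = 7970 / 0.11 = 72454.5 mm.
Per-layer scan time = 72454.5 / 7380, so 9.8177 s.
Time per layer = 9.8177 + 11.8 = 21.6177 s.
3560 layers × 21.6177 s/layer = 76959.012 s, i.e. 21.38 hours.

21.38 hours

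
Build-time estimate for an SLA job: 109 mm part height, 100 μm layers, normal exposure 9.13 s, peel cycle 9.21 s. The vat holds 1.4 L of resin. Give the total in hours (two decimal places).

5.55 hours

Number of layers: 109 / 0.1 → 1090 (rounded up).
Per-layer time: 9.13 + 9.21 → 18.34 s.
Total = 1090 × 18.34 = 19990.6 s = 5.55 hours.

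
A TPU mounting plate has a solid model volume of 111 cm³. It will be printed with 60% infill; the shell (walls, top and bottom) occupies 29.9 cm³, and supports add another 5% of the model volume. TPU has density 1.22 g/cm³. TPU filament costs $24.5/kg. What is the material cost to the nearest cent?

Interior volume = 111 − 29.9, so 81.1 cm³.
Infill volume = 0.60 × 81.1, so 48.66 cm³.
Support: 0.05 × 111 → 5.55 cm³.
Total extruded = 29.9 + 48.66 + 5.55 = 84.11 cm³.
Mass = 84.11 × 1.22 = 102.6142 g.
At $24.5/kg: 102.6142/1000 × 24.5 = $2.51.

$2.51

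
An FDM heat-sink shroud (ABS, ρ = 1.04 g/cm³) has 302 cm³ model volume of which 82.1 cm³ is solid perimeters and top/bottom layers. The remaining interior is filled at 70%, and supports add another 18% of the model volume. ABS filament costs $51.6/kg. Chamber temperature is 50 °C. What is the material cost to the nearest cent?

Interior volume: 302 − 82.1 → 219.9 cm³.
Infill deposited = 0.70 × 219.9 = 153.93 cm³.
Support: 0.18 × 302 → 54.36 cm³.
Total printed volume = 82.1 + 153.93 + 54.36 = 290.39 cm³.
Mass = 290.39 × 1.04, so 302.0056 g.
At $51.6/kg: 302.0056/1000 × 51.6 = $15.58.

$15.58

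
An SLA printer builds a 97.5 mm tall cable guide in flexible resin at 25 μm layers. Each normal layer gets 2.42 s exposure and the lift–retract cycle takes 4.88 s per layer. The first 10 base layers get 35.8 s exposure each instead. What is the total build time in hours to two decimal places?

8.00 hours

Layers = ⌈97.5/0.025⌉ = 3900.
Base layers = 10 × (35.8 + 4.88), so 406.8 s.
Normal layers = 3890 × (2.42 + 4.88) = 28397 s.
Sum: 406.8 + 28397 = 28803.8 s → 8.00 hours.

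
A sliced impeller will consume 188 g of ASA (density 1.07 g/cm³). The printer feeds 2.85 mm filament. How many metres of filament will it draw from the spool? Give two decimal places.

Extruded volume: 188/1.07 = 175.7009 cm³ (175700.9 mm³).
Cross-section of 2.85 mm filament: π·(2.85/2)² = 6.3794 mm².
Length = 175700.9 / 6.3794 = 27541.92 mm = 27.54 m.

27.54 m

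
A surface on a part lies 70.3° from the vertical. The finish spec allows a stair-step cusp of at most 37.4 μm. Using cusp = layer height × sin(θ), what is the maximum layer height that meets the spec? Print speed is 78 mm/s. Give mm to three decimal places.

sin(70.3°) = 0.9415; t_max = 0.0374/0.9415 = 0.040 mm.

0.040 mm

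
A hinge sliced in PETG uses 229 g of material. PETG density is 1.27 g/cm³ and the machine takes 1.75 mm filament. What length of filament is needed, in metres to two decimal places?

74.97 m

Volume = 229 g / 1.27 g·cm⁻³ = 180.315 cm³ = 180315 mm³.
Filament cross-section = π × (1.75/2)² = 2.4053 mm².
L = V/A = 180315/2.4053 = 74965.7 mm → 74.97 m.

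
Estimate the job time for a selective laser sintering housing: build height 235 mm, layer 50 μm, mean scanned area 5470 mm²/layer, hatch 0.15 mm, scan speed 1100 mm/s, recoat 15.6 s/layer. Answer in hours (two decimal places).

Layers = ⌈235/0.05⌉ = 4700.
Per-layer scan distance: 5470 / 0.15 → 36466.7 mm.
Laser time per layer: 36466.7 / 1100 → 33.1515 s.
Layer cycle: 33.1515 + 15.6 → 48.7515 s.
Build time = 4700 × 48.7515 = 229132.05 s = 63.65 hours.

63.65 hours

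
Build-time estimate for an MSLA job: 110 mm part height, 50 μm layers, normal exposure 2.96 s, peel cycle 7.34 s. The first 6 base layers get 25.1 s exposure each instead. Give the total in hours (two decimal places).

Layers = ⌈110/0.05⌉ = 2200.
Base layers = 6 × (25.1 + 7.34) = 194.64 s.
Remaining layers: 2194 × (2.96 + 7.34) → 22598.2 s.
Total = 194.64 + 22598.2 = 22792.84 s = 6.33 hours.

6.33 hours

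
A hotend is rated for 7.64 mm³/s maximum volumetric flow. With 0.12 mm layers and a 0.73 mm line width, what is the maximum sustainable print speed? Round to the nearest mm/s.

Bead cross-section: 0.12 × 0.73 → 0.0876 mm².
v_max = Q/A = 7.64/0.0876 = 87.21 mm/s → 87 mm/s.

87 mm/s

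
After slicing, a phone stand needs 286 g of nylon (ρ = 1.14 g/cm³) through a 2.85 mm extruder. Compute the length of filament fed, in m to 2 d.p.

Extruded volume: 286/1.14 = 250.8772 cm³ (250877.2 mm³).
Cross-section of 2.85 mm filament: π·(2.85/2)² = 6.3794 mm².
L = V/A = 250877.2/6.3794 = 39326.14 mm → 39.33 m.

39.33 m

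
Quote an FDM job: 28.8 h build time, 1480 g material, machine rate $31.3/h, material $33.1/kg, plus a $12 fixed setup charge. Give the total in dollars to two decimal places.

Machine cost = 31.3 × 28.8 = $901.44.
Feedstock cost = 33.1 × 1480/1000, so $48.988.
Adding setup: 901.44 + 48.988 + 12 → 962.428 ≈ $962.43.

$962.43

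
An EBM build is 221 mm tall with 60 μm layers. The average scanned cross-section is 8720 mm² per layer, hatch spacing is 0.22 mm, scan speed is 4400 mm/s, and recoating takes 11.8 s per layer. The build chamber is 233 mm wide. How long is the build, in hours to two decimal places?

21.29 hours

Layer count = ceil(221 / 0.06) = 3684.
Per-layer scan distance: 8720 / 0.22 → 39636.4 mm.
Scan time per layer = 39636.4 / 4400 = 9.0083 s.
Layer cycle: 9.0083 + 11.8 → 20.8083 s.
Total: 3684 × 20.8083 s = 76657.7772 s → 21.29 hours.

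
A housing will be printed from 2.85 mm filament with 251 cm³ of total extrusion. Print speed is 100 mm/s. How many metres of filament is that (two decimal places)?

39.35 m

Filament cross-section = π × (2.85/2)² = 6.3794 mm².
Length = 251 cm³ / 6.3794 mm² = 251000 / 6.3794 = 39345.39 mm = 39.35 m.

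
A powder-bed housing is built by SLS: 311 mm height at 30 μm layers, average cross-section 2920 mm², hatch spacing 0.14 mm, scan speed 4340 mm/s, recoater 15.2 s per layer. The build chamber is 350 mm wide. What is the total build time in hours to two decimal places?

57.61 hours

Layer count = ceil(311 / 0.03) = 10367.
Per-layer scan distance: 2920 / 0.14 → 20857.1 mm.
Laser time per layer = 20857.1 / 4340 = 4.8058 s.
Time per layer: 4.8058 + 15.2 → 20.0058 s.
10367 layers × 20.0058 s/layer = 207400.1286 s, i.e. 57.61 hours.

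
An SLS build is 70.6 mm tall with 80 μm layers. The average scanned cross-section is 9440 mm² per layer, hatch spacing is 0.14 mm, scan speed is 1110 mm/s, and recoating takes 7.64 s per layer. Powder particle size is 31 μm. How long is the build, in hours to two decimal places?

16.77 hours

Layers = ⌈70.6/0.08⌉ = 883.
Scan path per layer = 9440 / 0.14 = 67428.6 mm.
Per-layer scan time = 67428.6 / 1110, so 60.7465 s.
Per-layer time: 60.7465 + 7.64 → 68.3865 s.
Build time = 883 × 68.3865 = 60385.2795 s = 16.77 hours.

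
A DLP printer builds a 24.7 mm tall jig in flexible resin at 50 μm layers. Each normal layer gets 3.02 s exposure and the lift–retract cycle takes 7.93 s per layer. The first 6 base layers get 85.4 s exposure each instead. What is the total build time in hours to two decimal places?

1.64 hours

Number of layers: 24.7 / 0.05 → 494 (rounded up).
Burn-in layers: 6 × (85.4 + 7.93) → 559.98 s.
Regular layers = 488 × (3.02 + 7.93) = 5343.6 s.
Sum: 559.98 + 5343.6 = 5903.58 s → 1.64 hours.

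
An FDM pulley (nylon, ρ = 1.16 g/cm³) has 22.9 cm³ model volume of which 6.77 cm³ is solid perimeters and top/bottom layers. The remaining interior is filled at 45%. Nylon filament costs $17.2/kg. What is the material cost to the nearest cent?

Infill region = 22.9 − 6.77 = 16.13 cm³.
Infill volume = 0.45 × 16.13 = 7.2585 cm³.
Total printed volume = 6.77 + 7.2585 = 14.0285 cm³.
Mass = 14.0285 × 1.16 = 16.27306 g.
Cost = 16.27306 g / 1000 × $17.2/kg = $0.28.

$0.28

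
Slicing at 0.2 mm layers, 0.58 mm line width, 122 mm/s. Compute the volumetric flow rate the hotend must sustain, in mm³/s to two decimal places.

14.15

Extrusion cross-section = 0.2 × 0.58, so 0.116 mm².
Q = v·A = 122 × 0.116 = 14.15 mm³/s.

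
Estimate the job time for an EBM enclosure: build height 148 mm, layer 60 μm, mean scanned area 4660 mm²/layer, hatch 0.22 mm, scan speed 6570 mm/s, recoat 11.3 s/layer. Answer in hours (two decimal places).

9.95 hours

Layers = ⌈148/0.06⌉ = 2467.
Hatch length per layer = 4660 / 0.22 = 21181.8 mm.
Beam time per layer: 21181.8 / 6570 → 3.224 s.
Per-layer time = 3.224 + 11.3, so 14.524 s.
Total: 2467 × 14.524 s = 35830.708 s → 9.95 hours.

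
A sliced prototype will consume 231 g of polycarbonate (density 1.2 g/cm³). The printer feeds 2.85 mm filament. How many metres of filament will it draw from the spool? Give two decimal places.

30.18 m

Volume = 231 g / 1.2 g·cm⁻³ = 192.5 cm³ = 192500 mm³.
A = π r² = π × 1.425² = 6.3794 mm².
Length = 192500 / 6.3794 = 30175.25 mm = 30.18 m.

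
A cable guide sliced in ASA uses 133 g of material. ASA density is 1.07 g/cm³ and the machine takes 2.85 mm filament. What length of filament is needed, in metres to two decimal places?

Extruded volume: 133/1.07 = 124.2991 cm³ (124299.1 mm³).
A = π r² = π × 1.425² = 6.3794 mm².
Length = 124299.1 / 6.3794 = 19484.45 mm = 19.48 m.

19.48 m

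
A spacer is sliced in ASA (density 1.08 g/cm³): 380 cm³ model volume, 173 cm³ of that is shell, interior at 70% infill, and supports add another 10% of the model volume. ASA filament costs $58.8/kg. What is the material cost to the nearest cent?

$22.60

Volume inside the shell = 380 − 173 = 207 cm³.
Deposited infill = 0.70 × 207 = 144.9 cm³.
Support: 0.10 × 380 → 38 cm³.
Deposited volume: 173 + 144.9 + 38 → 355.9 cm³.
Mass: 355.9 × 1.08 → 384.372 g.
At $58.8/kg: 384.372/1000 × 58.8 = $22.60.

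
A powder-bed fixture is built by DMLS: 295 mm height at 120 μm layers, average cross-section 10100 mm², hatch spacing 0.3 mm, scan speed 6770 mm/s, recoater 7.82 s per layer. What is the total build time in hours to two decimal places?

8.74 hours

Layers = ⌈295/0.12⌉ = 2459.
Per-layer scan distance = 10100 / 0.3, so 33666.7 mm.
Laser time per layer = 33666.7 / 6770, so 4.9729 s.
Time per layer = 4.9729 + 7.82, so 12.7929 s.
Build time = 2459 × 12.7929 = 31457.7411 s = 8.74 hours.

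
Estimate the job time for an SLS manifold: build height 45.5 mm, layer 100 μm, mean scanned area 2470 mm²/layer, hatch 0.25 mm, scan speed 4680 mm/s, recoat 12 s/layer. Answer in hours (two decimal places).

1.78 hours

Layers = ⌈45.5/0.1⌉ = 455.
Per-layer scan distance = 2470 / 0.25, so 9880 mm.
Scan time per layer: 9880 / 4680 → 2.1111 s.
Per-layer time = 2.1111 + 12 = 14.1111 s.
Total: 455 × 14.1111 s = 6420.5505 s → 1.78 hours.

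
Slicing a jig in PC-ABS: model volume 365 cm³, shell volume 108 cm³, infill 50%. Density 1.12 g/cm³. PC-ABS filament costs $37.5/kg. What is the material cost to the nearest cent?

$9.93

Infill region = 365 − 108 = 257 cm³.
Infill deposited = 0.50 × 257, so 128.5 cm³.
Total printed volume = 108 + 128.5, so 236.5 cm³.
Mass: 236.5 × 1.12 → 264.88 g.
Cost = 264.88 g / 1000 × $37.5/kg = $9.93.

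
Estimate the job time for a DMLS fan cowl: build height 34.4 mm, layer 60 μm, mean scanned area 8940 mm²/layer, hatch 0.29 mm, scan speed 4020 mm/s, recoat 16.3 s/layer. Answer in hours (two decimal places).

Layer count = ceil(34.4 / 0.06) = 574.
Per-layer scan distance: 8940 / 0.29 → 30827.6 mm.
Per-layer scan time: 30827.6 / 4020 → 7.6686 s.
Layer cycle: 7.6686 + 16.3 → 23.9686 s.
Build time = 574 × 23.9686 = 13757.9764 s = 3.82 hours.

3.82 hours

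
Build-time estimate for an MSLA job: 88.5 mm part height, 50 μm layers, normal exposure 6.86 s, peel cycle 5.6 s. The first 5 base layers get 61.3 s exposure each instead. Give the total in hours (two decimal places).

Layer count = ceil(88.5 / 0.05) = 1770.
Base layers = 5 × (61.3 + 5.6) = 334.5 s.
Regular layers = 1765 × (6.86 + 5.6) = 21991.9 s.
Total = 334.5 + 21991.9 = 22326.4 s = 6.20 hours.

6.20 hours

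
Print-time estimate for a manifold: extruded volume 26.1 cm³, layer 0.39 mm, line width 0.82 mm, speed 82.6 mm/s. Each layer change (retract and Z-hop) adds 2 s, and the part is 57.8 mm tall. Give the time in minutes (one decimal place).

21.4 minutes

Bead cross-section: 0.39 × 0.82 → 0.3198 mm².
Path length: 26100 mm³ / 0.3198 mm² → 81613.5 mm.
Extrusion time: 81613.5 / 82.6 → 988.1 s.
Number of layers: 57.8 / 0.39 → 149 (rounded up).
Layer-change overhead = 149 × 2 = 298 s.
Altogether 988.1 + 298 = 1286.1 s, i.e. 21.4 minutes.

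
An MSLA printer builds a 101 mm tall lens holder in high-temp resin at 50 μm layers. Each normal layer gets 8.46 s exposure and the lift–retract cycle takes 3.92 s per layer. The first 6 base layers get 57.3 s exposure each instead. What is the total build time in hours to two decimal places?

Number of layers: 101 / 0.05 → 2020 (rounded up).
Base layers = 6 × (57.3 + 3.92), so 367.32 s.
Remaining layers: 2014 × (8.46 + 3.92) → 24933.32 s.
Sum: 367.32 + 24933.32 = 25300.64 s → 7.03 hours.

7.03 hours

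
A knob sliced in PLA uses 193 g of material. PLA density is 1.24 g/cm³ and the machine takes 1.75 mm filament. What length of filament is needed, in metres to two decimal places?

Volume = 193 g / 1.24 g·cm⁻³ = 155.6452 cm³ = 155645.2 mm³.
Cross-section of 1.75 mm filament: π·(1.75/2)² = 2.4053 mm².
L = V/A = 155645.2/2.4053 = 64709.27 mm → 64.71 m.

64.71 m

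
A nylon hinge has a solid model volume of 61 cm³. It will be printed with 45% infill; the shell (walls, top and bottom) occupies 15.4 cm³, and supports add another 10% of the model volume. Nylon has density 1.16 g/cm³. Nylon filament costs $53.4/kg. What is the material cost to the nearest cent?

$2.60

Infill region = 61 − 15.4 = 45.6 cm³.
Deposited infill: 0.45 × 45.6 → 20.52 cm³.
Support = 0.10 × 61, so 6.1 cm³.
Total extruded: 15.4 + 20.52 + 6.1 → 42.02 cm³.
Mass: 42.02 × 1.16 → 48.7432 g.
At $53.4/kg: 48.7432/1000 × 53.4 = $2.60.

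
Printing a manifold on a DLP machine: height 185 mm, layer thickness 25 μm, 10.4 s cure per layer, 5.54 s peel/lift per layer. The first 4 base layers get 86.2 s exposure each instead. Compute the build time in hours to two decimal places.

32.85 hours

Layers = ⌈185/0.025⌉ = 7400.
Burn-in layers = 4 × (86.2 + 5.54), so 366.96 s.
Normal layers = 7396 × (10.4 + 5.54) = 117892.24 s.
Sum: 366.96 + 117892.24 = 118259.2 s → 32.85 hours.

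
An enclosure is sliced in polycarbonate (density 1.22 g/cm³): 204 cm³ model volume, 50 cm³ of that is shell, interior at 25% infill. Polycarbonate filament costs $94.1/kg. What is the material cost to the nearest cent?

$10.16

Infill region = 204 − 50 = 154 cm³.
Infill deposited = 0.25 × 154, so 38.5 cm³.
Deposited volume = 50 + 38.5 = 88.5 cm³.
Mass = 88.5 × 1.22, so 107.97 g.
At $94.1/kg: 107.97/1000 × 94.1 = $10.16.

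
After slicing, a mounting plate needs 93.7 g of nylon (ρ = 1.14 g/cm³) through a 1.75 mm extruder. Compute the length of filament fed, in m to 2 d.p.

34.17 m

Extruded volume: 93.7/1.14 = 82.193 cm³ (82193 mm³).
A = π r² = π × 0.875² = 2.4053 mm².
Length = 82193 / 2.4053 = 34171.62 mm = 34.17 m.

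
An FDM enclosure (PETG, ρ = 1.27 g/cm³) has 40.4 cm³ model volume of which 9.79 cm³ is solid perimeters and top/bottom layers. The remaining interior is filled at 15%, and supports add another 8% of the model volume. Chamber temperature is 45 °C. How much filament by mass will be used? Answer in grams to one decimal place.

22.4 g

Volume inside the shell: 40.4 − 9.79 → 30.61 cm³.
Infill volume: 0.15 × 30.61 → 4.5915 cm³.
Support = 0.08 × 40.4, so 3.232 cm³.
Total printed volume = 9.79 + 4.5915 + 3.232 = 17.6135 cm³.
Mass = 17.6135 × 1.27 = 22.369145 g.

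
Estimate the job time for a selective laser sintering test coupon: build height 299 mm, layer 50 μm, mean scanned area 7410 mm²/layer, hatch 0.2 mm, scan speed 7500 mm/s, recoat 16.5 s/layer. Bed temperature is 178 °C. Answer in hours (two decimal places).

Number of layers: 299 / 0.05 → 5980 (rounded up).
Scan path per layer = 7410 / 0.2, so 37050 mm.
Per-layer scan time = 37050 / 7500 = 4.94 s.
Layer cycle = 4.94 + 16.5, so 21.44 s.
Build time = 5980 × 21.44 = 128211.2 s = 35.61 hours.

35.61 hours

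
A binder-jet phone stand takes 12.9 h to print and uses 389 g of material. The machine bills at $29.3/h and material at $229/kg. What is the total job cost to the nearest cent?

Machine cost: 29.3 × 12.9 → $377.97.
Material cost = 229 × 389/1000, so $89.081.
Job cost: 377.97 + 89.081 = 467.051 ≈ $467.05.

$467.05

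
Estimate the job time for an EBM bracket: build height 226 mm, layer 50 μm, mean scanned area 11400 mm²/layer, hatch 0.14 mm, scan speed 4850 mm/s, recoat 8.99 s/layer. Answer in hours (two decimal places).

32.37 hours

Layers = ⌈226/0.05⌉ = 4520.
Per-layer scan distance = 11400 / 0.14 = 81428.6 mm.
Per-layer scan time = 81428.6 / 4850, so 16.7894 s.
Layer cycle: 16.7894 + 8.99 → 25.7794 s.
Build time = 4520 × 25.7794 = 116522.888 s = 32.37 hours.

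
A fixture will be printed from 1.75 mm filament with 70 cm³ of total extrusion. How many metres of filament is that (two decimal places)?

A = π r² = π × 0.875² = 2.4053 mm².
L = 70000 mm³ / 2.4053 mm² = 29102.4 mm, i.e. 29.10 m.

29.10 m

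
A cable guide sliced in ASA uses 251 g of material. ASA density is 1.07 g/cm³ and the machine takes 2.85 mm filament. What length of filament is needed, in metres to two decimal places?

Volume = 251 g / 1.07 g·cm⁻³ = 234.5794 cm³ = 234579.4 mm³.
A = π r² = π × 1.425² = 6.3794 mm².
L = V/A = 234579.4/6.3794 = 36771.39 mm → 36.77 m.

36.77 m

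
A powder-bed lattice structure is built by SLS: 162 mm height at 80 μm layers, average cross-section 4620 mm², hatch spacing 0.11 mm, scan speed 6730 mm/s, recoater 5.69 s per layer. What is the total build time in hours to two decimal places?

6.71 hours

Number of layers: 162 / 0.08 → 2025 (rounded up).
Scan path per layer: 4620 / 0.11 → 42000 mm.
Scan time per layer = 42000 / 6730, so 6.2407 s.
Time per layer = 6.2407 + 5.69 = 11.9307 s.
2025 layers × 11.9307 s/layer = 24159.6675 s, i.e. 6.71 hours.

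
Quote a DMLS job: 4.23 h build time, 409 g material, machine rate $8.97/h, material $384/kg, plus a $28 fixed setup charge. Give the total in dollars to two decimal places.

Time charge = 8.97 × 4.23, so $37.9431.
Material cost = 384 × 409/1000 = $157.056.
Adding setup: 37.9431 + 157.056 + 28 → 222.9991 ≈ $223.00.

$223.00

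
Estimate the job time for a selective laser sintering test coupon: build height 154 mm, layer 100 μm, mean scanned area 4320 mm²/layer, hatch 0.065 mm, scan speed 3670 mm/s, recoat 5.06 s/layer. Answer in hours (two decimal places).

9.91 hours

Number of layers: 154 / 0.1 → 1540 (rounded up).
Hatch length per layer: 4320 / 0.065 → 66461.5 mm.
Scan time per layer = 66461.5 / 3670 = 18.1094 s.
Time per layer = 18.1094 + 5.06, so 23.1694 s.
Total: 1540 × 23.1694 s = 35680.876 s → 9.91 hours.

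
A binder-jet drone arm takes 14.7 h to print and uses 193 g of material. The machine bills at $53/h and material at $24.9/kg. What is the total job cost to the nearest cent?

Time charge = 53 × 14.7, so $779.10.
Material cost = 24.9 × 193/1000 = $4.8057.
Total = 779.10 + 4.8057 = 783.9057 ≈ $783.91.

$783.91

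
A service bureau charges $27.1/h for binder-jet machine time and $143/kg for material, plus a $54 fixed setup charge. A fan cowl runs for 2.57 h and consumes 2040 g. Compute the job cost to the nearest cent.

$415.37

Time charge = 27.1 × 2.57 = $69.647.
Material cost = 143 × 2040/1000, so $291.72.
Adding setup: 69.647 + 291.72 + 54 → 415.367 ≈ $415.37.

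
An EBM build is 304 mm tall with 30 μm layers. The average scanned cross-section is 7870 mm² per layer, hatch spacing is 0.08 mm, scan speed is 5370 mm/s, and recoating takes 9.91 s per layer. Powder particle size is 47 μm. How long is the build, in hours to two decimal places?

Layer count = ceil(304 / 0.03) = 10134.
Hatch length per layer = 7870 / 0.08 = 98375 mm.
Beam time per layer = 98375 / 5370, so 18.3194 s.
Time per layer = 18.3194 + 9.91, so 28.2294 s.
Build time = 10134 × 28.2294 = 286076.7396 s = 79.47 hours.

79.47 hours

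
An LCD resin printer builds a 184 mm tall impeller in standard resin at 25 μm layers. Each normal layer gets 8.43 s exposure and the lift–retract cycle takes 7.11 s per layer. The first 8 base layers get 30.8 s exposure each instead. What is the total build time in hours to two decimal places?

Layers = ⌈184/0.025⌉ = 7360.
Base layers = 8 × (30.8 + 7.11) = 303.28 s.
Remaining layers: 7352 × (8.43 + 7.11) → 114250.08 s.
Sum: 303.28 + 114250.08 = 114553.36 s → 31.82 hours.

31.82 hours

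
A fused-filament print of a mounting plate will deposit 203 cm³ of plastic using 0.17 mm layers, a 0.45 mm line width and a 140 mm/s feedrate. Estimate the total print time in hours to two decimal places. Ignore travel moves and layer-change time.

5.27 hours

Bead cross-section = 0.17 × 0.45, so 0.0765 mm².
Toolpath length = 203 cm³ / 0.0765 mm² = 203000 / 0.0765 = 2653594.8 mm.
Time extruding = 2653594.8 / 140 = 18954.2 s.
18954.2 s = 5.27 hours.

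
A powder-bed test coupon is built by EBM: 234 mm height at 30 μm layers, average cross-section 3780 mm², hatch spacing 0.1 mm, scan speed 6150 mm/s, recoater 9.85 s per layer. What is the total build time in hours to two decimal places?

34.66 hours

Number of layers: 234 / 0.03 → 7800 (rounded up).
Hatch length per layer: 3780 / 0.1 → 37800 mm.
Beam time per layer = 37800 / 6150 = 6.1463 s.
Time per layer: 6.1463 + 9.85 → 15.9963 s.
7800 layers × 15.9963 s/layer = 124771.14 s, i.e. 34.66 hours.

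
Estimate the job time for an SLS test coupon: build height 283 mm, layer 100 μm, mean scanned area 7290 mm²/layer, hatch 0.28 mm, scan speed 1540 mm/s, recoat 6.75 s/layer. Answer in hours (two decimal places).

18.60 hours

Number of layers: 283 / 0.1 → 2830 (rounded up).
Hatch length per layer: 7290 / 0.28 → 26035.7 mm.
Scan time per layer = 26035.7 / 1540, so 16.9063 s.
Per-layer time: 16.9063 + 6.75 → 23.6563 s.
2830 layers × 23.6563 s/layer = 66947.329 s, i.e. 18.60 hours.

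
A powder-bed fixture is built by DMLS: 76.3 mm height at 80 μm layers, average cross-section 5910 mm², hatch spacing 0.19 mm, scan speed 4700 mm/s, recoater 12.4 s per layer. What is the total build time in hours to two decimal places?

Number of layers: 76.3 / 0.08 → 954 (rounded up).
Scan path per layer = 5910 / 0.19, so 31105.3 mm.
Per-layer scan time = 31105.3 / 4700 = 6.6181 s.
Per-layer time = 6.6181 + 12.4, so 19.0181 s.
Build time = 954 × 19.0181 = 18143.2674 s = 5.04 hours.

5.04 hours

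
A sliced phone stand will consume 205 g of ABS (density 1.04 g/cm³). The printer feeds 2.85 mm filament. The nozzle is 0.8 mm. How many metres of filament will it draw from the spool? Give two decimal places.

30.90 m

Extruded volume: 205/1.04 = 197.1154 cm³ (197115.4 mm³).
A = π r² = π × 1.425² = 6.3794 mm².
L = V/A = 197115.4/6.3794 = 30898.74 mm → 30.90 m.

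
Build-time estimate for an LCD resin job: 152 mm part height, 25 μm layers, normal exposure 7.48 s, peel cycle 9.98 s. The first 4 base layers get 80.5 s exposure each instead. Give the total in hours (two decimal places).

Number of layers: 152 / 0.025 → 6080 (rounded up).
Burn-in layers = 4 × (80.5 + 9.98), so 361.92 s.
Regular layers = 6076 × (7.48 + 9.98) = 106086.96 s.
Total = 361.92 + 106086.96 = 106448.88 s = 29.57 hours.

29.57 hours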